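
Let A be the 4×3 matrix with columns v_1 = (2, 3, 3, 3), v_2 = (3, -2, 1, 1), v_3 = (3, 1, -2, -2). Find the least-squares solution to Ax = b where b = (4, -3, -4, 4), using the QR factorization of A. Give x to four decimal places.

x = (-0.2500, 1.2500, 0.2500)

q_1 = v_1/‖v_1‖ = (2, 3, 3, 3)/5.5678 = (0.3592, 0.5388, 0.5388, 0.5388).
r_{12} = q_1·v_2 = 1.0776.
u_2 = v_2 − 1.0776·q_1 = (2.6129, -2.5806, 0.4194, 0.4194).
‖u_2‖ = 3.7200, so q_2 = (0.7024, -0.6937, 0.1127, 0.1127).
r_{13} = q_1·v_3 = -0.5388; r_{23} = q_2·v_3 = 0.9625.
u_3 = v_3 + 0.5388·q_1 − 0.9625·q_2 = (2.5175, 1.9580, -1.8182, -1.8182).
‖u_3‖ = 4.0967, so q_3 = (0.6145, 0.4780, -0.4438, -0.4438).
Qᵀb = (-0.1796, 4.8907, 1.0242).
Back-substitute: x_3 = 1.0242/4.0967 = 0.2500.
x_2 = (4.8907 − 0.9625·0.2500)/3.7200 = 1.2500.
x_1 = (-0.1796 − 1.0776·1.2500 + 0.5388·0.2500)/5.5678 = -0.2500.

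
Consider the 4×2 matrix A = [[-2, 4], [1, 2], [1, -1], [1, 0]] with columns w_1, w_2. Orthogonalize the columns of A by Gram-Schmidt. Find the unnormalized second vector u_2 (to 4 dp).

w_1 = (-2, 1, 1, 1); ‖w_1‖ = 2.6458, so e_1 = (-0.7559, 0.3780, 0.3780, 0.3780).
e_1·w_2 = (-0.7559)·4 + 0.3780·2 + 0.3780·(-1) + 0.3780·0 = -2.6458.
u_2 = w_2 + 2.6458·e_1 = (2.0000, 3.0000, 0.0000, 1.0000).

u_2 = (2.0000, 3.0000, 0.0000, 1.0000)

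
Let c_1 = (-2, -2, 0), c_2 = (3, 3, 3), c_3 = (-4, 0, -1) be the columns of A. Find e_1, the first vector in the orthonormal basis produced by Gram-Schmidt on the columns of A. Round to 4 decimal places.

e_1 = c_1/‖c_1‖ = (-2, -2, 0)/2.8284 = (-0.7071, -0.7071, 0.0000).

e_1 = (-0.7071, -0.7071, 0.0000)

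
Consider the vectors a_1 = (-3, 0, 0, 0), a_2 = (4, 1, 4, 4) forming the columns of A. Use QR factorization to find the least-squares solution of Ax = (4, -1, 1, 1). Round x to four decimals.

x = (-1.0505, 0.2121)

a_1 = (-3, 0, 0, 0); ‖a_1‖ = 3.0000, so q_1 = (-1.0000, 0.0000, 0.0000, 0.0000).
q_1·a_2 = (-1.0000)·4 + 0.0000·1 + 0.0000·4 + 0.0000·4 = -4.0000.
u_2 = a_2 + 4.0000·q_1 = (0.0000, 1.0000, 4.0000, 4.0000).
‖u_2‖ = 5.7446, so q_2 = (0.0000, 0.1741, 0.6963, 0.6963).
Qᵀb = (-4.0000, 1.2185).
Back-substitute: x_2 = 1.2185/5.7446 = 0.2121.
x_1 = (-4.0000 + 4.0000·0.2121)/3.0000 = -1.0505.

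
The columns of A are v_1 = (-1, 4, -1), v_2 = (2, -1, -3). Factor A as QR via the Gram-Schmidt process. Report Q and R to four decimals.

Q = [[-0.2357, 0.4990], [0.9428, -0.0907], [-0.2357, -0.8619]], R = [[4.2426, -0.7071], [0.0000, 3.6742]]

v_1 = (-1, 4, -1); ‖v_1‖ = 4.2426, so e_1 = (-0.2357, 0.9428, -0.2357).
e_1·v_2 = (-0.2357)·2 + 0.9428·(-1) + (-0.2357)·(-3) = -0.7071.
u_2 = v_2 + 0.7071·e_1 = (1.8333, -0.3333, -3.1667).
‖u_2‖ = 3.6742, so e_2 = (0.4990, -0.0907, -0.8619).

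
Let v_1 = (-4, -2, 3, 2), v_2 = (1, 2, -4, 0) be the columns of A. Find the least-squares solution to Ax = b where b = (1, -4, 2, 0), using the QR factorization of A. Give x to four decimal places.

x = (-0.3072, -1.0068)

v_1 = (-4, -2, 3, 2); ‖v_1‖ = 5.7446, so q_1 = (-0.6963, -0.3482, 0.5222, 0.3482).
q_1·v_2 = (-0.6963)·1 + (-0.3482)·2 + 0.5222·(-4) + 0.3482·0 = -3.4816.
u_2 = v_2 + 3.4816·q_1 = (-1.4242, 0.7879, -2.1818, 1.2121).
‖u_2‖ = 2.9797, so q_2 = (-0.4780, 0.2644, -0.7322, 0.4068).
Qᵀb = (1.7408, -3.0001).
Back-substitute: x_2 = -3.0001/2.9797 = -1.0068.
x_1 = (1.7408 + 3.4816·(-1.0068))/5.7446 = -0.3072.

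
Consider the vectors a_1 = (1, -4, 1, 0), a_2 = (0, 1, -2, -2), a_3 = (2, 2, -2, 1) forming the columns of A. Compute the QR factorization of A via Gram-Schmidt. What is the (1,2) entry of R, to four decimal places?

a_1 = (1, -4, 1, 0); ‖a_1‖ = 4.2426, so e_1 = (0.2357, -0.9428, 0.2357, 0.0000).
r_{12} = e_1·a_2 = -1.4142.

r_{12} = -1.4142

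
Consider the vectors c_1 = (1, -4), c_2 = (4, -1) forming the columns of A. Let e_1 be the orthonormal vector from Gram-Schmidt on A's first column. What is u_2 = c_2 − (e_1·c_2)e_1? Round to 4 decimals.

u_2 = (3.5294, 0.8824)

e_1 = c_1/‖c_1‖ = (1, -4)/4.1231 = (0.2425, -0.9701).
r_{12} = e_1·c_2 = 1.9403.
u_2 = c_2 − 1.9403·e_1 = (3.5294, 0.8824).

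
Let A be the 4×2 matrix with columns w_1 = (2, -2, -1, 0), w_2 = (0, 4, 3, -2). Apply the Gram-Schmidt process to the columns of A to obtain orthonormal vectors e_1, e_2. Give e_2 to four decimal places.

e_2 = (0.6198, 0.3944, 0.4507, -0.5071)

w_1 = (2, -2, -1, 0); ‖w_1‖ = 3.0000, so e_1 = (0.6667, -0.6667, -0.3333, 0.0000).
e_1·w_2 = 0.6667·0 + (-0.6667)·4 + (-0.3333)·3 + 0.0000·(-2) = -3.6667.
u_2 = w_2 + 3.6667·e_1 = (2.4444, 1.5556, 1.7778, -2.0000).
‖u_2‖ = 3.9441, so e_2 = (0.6198, 0.3944, 0.4507, -0.5071).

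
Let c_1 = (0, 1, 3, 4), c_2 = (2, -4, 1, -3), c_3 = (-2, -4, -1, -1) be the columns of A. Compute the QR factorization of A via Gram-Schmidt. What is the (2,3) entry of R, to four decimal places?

r_{23} = 1.7534

e_1 = c_1/‖c_1‖ = (0, 1, 3, 4)/5.0990 = (0.0000, 0.1961, 0.5883, 0.7845).
r_{12} = e_1·c_2 = -2.5495.
u_2 = c_2 + 2.5495·e_1 = (2.0000, -3.5000, 2.5000, -1.0000).
‖u_2‖ = 4.8477, so e_2 = (0.4126, -0.7220, 0.5157, -0.2063).
r_{23} = e_2·c_3 = 1.7534.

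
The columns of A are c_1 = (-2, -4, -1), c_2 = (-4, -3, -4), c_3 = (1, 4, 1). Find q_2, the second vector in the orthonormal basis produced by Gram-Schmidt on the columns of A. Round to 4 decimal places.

q_2 = (-0.4653, 0.4266, -0.7756)

c_1 = (-2, -4, -1); ‖c_1‖ = 4.5826, so q_1 = (-0.4364, -0.8729, -0.2182).
q_1·c_2 = (-0.4364)·(-4) + (-0.8729)·(-3) + (-0.2182)·(-4) = 5.2372.
u_2 = c_2 − 5.2372·q_1 = (-1.7143, 1.5714, -2.8571).
‖u_2‖ = 3.6839, so q_2 = (-0.4653, 0.4266, -0.7756).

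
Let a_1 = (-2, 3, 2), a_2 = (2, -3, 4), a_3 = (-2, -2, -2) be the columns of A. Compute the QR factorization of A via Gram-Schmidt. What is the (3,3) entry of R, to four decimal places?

a_1 = (-2, 3, 2); ‖a_1‖ = 4.1231, so e_1 = (-0.4851, 0.7276, 0.4851).
e_1·a_2 = (-0.4851)·2 + 0.7276·(-3) + 0.4851·4 = -1.2127.
u_2 = a_2 + 1.2127·e_1 = (1.4118, -2.1176, 4.5882).
‖u_2‖ = 5.2468, so e_2 = (0.2691, -0.4036, 0.8745).
e_1·a_3 = (-0.4851)·(-2) + 0.7276·(-2) + 0.4851·(-2) = -1.4552; e_2·a_3 = 0.2691·(-2) + (-0.4036)·(-2) + 0.8745·(-2) = -1.4799.
u_3 = a_3 + 1.4552·e_1 + 1.4799·e_2 = (-2.3077, -1.5385, 0.0000).
r_{33} = ‖u_3‖ = 2.7735.

r_{33} = 2.7735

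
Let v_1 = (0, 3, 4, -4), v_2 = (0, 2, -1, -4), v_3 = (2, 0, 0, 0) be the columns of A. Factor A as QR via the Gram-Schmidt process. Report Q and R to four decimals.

v_1 = (0, 3, 4, -4); ‖v_1‖ = 6.4031, so q_1 = (0.0000, 0.4685, 0.6247, -0.6247).
q_1·v_2 = 0.0000·0 + 0.4685·2 + 0.6247·(-1) + (-0.6247)·(-4) = 2.8111.
u_2 = v_2 − 2.8111·q_1 = (0.0000, 0.6829, -2.7561, -2.2439).
‖u_2‖ = 3.6191, so q_2 = (0.0000, 0.1887, -0.7616, -0.6200).
q_1·v_3 = 0.0000·2 + 0.4685·0 + 0.6247·0 + (-0.6247)·0 = 0.0000; q_2·v_3 = 0.0000·2 + 0.1887·0 + (-0.7616)·0 + (-0.6200)·0 = 0.0000.
u_3 = v_3 + 0.0000·q_1 + 0.0000·q_2 = (2.0000, 0.0000, 0.0000, 0.0000).
‖u_3‖ = 2.0000, so q_3 = (1.0000, 0.0000, 0.0000, 0.0000).

Q = [[0.0000, 0.0000, 1.0000], [0.4685, 0.1887, 0.0000], [0.6247, -0.7616, 0.0000], [-0.6247, -0.6200, 0.0000]], R = [[6.4031, 2.8111, 0.0000], [0.0000, 3.6191, 0.0000], [0.0000, 0.0000, 2.0000]]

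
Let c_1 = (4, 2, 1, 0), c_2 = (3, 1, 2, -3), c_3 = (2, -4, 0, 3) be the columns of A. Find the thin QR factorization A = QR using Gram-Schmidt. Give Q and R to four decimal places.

Q = [[0.8729, -0.0145, 0.3981], [0.4364, -0.1593, -0.8772], [0.2182, 0.3766, 0.1621], [0.0000, -0.9125, 0.2137]], R = [[4.5826, 3.4915, 0.0000], [0.0000, 3.2878, -2.1291], [0.0000, 0.0000, 4.9464]]

c_1 = (4, 2, 1, 0); ‖c_1‖ = 4.5826, so q_1 = (0.8729, 0.4364, 0.2182, 0.0000).
q_1·c_2 = 0.8729·3 + 0.4364·1 + 0.2182·2 + 0.0000·(-3) = 3.4915.
u_2 = c_2 − 3.4915·q_1 = (-0.0476, -0.5238, 1.2381, -3.0000).
‖u_2‖ = 3.2878, so q_2 = (-0.0145, -0.1593, 0.3766, -0.9125).
q_1·c_3 = 0.8729·2 + 0.4364·(-4) + 0.2182·0 + 0.0000·3 = 0.0000; q_2·c_3 = (-0.0145)·2 + (-0.1593)·(-4) + 0.3766·0 + (-0.9125)·3 = -2.1291.
u_3 = c_3 + 0.0000·q_1 + 2.1291·q_2 = (1.9692, -4.3392, 0.8018, 1.0573).
‖u_3‖ = 4.9464, so q_3 = (0.3981, -0.8772, 0.1621, 0.2137).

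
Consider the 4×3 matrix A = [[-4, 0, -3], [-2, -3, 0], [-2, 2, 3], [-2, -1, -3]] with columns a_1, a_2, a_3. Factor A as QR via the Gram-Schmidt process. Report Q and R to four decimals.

a_1 = (-4, -2, -2, -2); ‖a_1‖ = 5.2915, so q_1 = (-0.7559, -0.3780, -0.3780, -0.3780).
q_1·a_2 = (-0.7559)·0 + (-0.3780)·(-3) + (-0.3780)·2 + (-0.3780)·(-1) = 0.7559.
u_2 = a_2 − 0.7559·q_1 = (0.5714, -2.7143, 2.2857, -0.7143).
‖u_2‖ = 3.6645, so q_2 = (0.1559, -0.7407, 0.6237, -0.1949).
q_1·a_3 = (-0.7559)·(-3) + (-0.3780)·0 + (-0.3780)·3 + (-0.3780)·(-3) = 2.2678; q_2·a_3 = 0.1559·(-3) + (-0.7407)·0 + 0.6237·3 + (-0.1949)·(-3) = 1.9882.
u_3 = a_3 − 2.2678·q_1 − 1.9882·q_2 = (-1.5957, 2.3298, 2.6170, -1.7553).
‖u_3‖ = 4.2313, so q_3 = (-0.3771, 0.5506, 0.6185, -0.4148).

Q = [[-0.7559, 0.1559, -0.3771], [-0.3780, -0.7407, 0.5506], [-0.3780, 0.6237, 0.6185], [-0.3780, -0.1949, -0.4148]], R = [[5.2915, 0.7559, 2.2678], [0.0000, 3.6645, 1.9882], [0.0000, 0.0000, 4.2313]]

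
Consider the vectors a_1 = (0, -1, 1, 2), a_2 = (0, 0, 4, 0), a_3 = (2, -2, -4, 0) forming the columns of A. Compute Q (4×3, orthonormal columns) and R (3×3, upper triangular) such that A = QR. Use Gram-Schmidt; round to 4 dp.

q_1 = a_1/‖a_1‖ = (0, -1, 1, 2)/2.4495 = (0.0000, -0.4082, 0.4082, 0.8165).
r_{12} = q_1·a_2 = 1.6330.
u_2 = a_2 − 1.6330·q_1 = (0.0000, 0.6667, 3.3333, -1.3333).
‖u_2‖ = 3.6515, so q_2 = (0.0000, 0.1826, 0.9129, -0.3651).
r_{13} = q_1·a_3 = -0.8165; r_{23} = q_2·a_3 = -4.0166.
u_3 = a_3 + 0.8165·q_1 + 4.0166·q_2 = (2.0000, -1.6000, 0.0000, -0.8000).
‖u_3‖ = 2.6833, so q_3 = (0.7454, -0.5963, 0.0000, -0.2981).

Q = [[0.0000, 0.0000, 0.7454], [-0.4082, 0.1826, -0.5963], [0.4082, 0.9129, 0.0000], [0.8165, -0.3651, -0.2981]], R = [[2.4495, 1.6330, -0.8165], [0.0000, 3.6515, -4.0166], [0.0000, 0.0000, 2.6833]]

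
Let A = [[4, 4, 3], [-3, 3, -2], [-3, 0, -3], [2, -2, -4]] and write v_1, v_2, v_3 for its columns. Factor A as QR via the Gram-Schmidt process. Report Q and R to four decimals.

v_1 = (4, -3, -3, 2); ‖v_1‖ = 6.1644, so q_1 = (0.6489, -0.4867, -0.4867, 0.3244).
q_1·v_2 = 0.6489·4 + (-0.4867)·3 + (-0.4867)·0 + 0.3244·(-2) = 0.4867.
u_2 = v_2 − 0.4867·q_1 = (3.6842, 3.2368, 0.2368, -2.1579).
‖u_2‖ = 5.3631, so q_2 = (0.6870, 0.6035, 0.0442, -0.4024).
q_1·v_3 = 0.6489·3 + (-0.4867)·(-2) + (-0.4867)·(-3) + 0.3244·(-4) = 3.0822; q_2·v_3 = 0.6870·3 + 0.6035·(-2) + 0.0442·(-3) + (-0.4024)·(-4) = 2.3307.
u_3 = v_3 − 3.0822·q_1 − 2.3307·q_2 = (-0.6011, -1.9067, -1.6029, -4.0622).
‖u_3‖ = 4.8029, so q_3 = (-0.1252, -0.3970, -0.3337, -0.8458).

Q = [[0.6489, 0.6870, -0.1252], [-0.4867, 0.6035, -0.3970], [-0.4867, 0.0442, -0.3337], [0.3244, -0.4024, -0.8458]], R = [[6.1644, 0.4867, 3.0822], [0.0000, 5.3631, 2.3307], [0.0000, 0.0000, 4.8029]]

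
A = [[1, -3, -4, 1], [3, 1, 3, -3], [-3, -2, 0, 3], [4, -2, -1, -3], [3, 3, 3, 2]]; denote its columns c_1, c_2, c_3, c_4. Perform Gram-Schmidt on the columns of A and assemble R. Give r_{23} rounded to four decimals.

e_1 = c_1/‖c_1‖ = (1, 3, -3, 4, 3)/6.6332 = (0.1508, 0.4523, -0.4523, 0.6030, 0.4523).
r_{12} = e_1·c_2 = 1.0553.
u_2 = c_2 − 1.0553·e_1 = (-3.1591, 0.5227, -1.5227, -2.6364, 2.5227).
‖u_2‖ = 5.0879, so e_2 = (-0.6209, 0.1027, -0.2993, -0.5182, 0.4958).
r_{23} = e_2·c_3 = 4.7975.

r_{23} = 4.7975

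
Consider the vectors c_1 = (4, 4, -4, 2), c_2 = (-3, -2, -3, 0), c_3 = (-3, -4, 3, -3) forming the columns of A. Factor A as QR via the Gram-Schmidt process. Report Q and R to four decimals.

Q = [[0.5547, -0.5232, 0.4280], [0.5547, -0.3038, -0.2657], [-0.5547, -0.7933, -0.2509], [0.2774, 0.0675, -0.8266]], R = [[7.2111, -1.1094, -6.3791], [0.0000, 4.5573, 0.2025], [0.0000, 0.0000, 1.5055]]

e_1 = c_1/‖c_1‖ = (4, 4, -4, 2)/7.2111 = (0.5547, 0.5547, -0.5547, 0.2774).
r_{12} = e_1·c_2 = -1.1094.
u_2 = c_2 + 1.1094·e_1 = (-2.3846, -1.3846, -3.6154, 0.3077).
‖u_2‖ = 4.5573, so e_2 = (-0.5232, -0.3038, -0.7933, 0.0675).
r_{13} = e_1·c_3 = -6.3791; r_{23} = e_2·c_3 = 0.2025.
u_3 = c_3 + 6.3791·e_1 − 0.2025·e_2 = (0.6444, -0.4000, -0.3778, -1.2444).
‖u_3‖ = 1.5055, so e_3 = (0.4280, -0.2657, -0.2509, -0.8266).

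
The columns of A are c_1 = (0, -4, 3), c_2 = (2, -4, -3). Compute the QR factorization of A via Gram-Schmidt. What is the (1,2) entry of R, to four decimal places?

r_{12} = 1.4000

c_1 = (0, -4, 3); ‖c_1‖ = 5.0000, so e_1 = (0.0000, -0.8000, 0.6000).
r_{12} = e_1·c_2 = 1.4000.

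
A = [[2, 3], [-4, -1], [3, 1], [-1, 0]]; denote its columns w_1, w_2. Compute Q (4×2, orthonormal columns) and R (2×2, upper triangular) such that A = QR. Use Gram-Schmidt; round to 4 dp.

Q = [[0.3651, 0.9209], [-0.7303, 0.3166], [0.5477, -0.1295], [-0.1826, 0.1871]], R = [[5.4772, 2.3735], [0.0000, 2.3166]]

e_1 = w_1/‖w_1‖ = (2, -4, 3, -1)/5.4772 = (0.3651, -0.7303, 0.5477, -0.1826).
r_{12} = e_1·w_2 = 2.3735.
u_2 = w_2 − 2.3735·e_1 = (2.1333, 0.7333, -0.3000, 0.4333).
‖u_2‖ = 2.3166, so e_2 = (0.9209, 0.3166, -0.1295, 0.1871).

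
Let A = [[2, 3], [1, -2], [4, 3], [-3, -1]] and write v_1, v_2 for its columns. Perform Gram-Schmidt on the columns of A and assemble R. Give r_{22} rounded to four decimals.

r_{22} = 3.3116

v_1 = (2, 1, 4, -3); ‖v_1‖ = 5.4772, so q_1 = (0.3651, 0.1826, 0.7303, -0.5477).
q_1·v_2 = 0.3651·3 + 0.1826·(-2) + 0.7303·3 + (-0.5477)·(-1) = 3.4689.
u_2 = v_2 − 3.4689·q_1 = (1.7333, -2.6333, 0.4667, 0.9000).
r_{22} = ‖u_2‖ = 3.3116.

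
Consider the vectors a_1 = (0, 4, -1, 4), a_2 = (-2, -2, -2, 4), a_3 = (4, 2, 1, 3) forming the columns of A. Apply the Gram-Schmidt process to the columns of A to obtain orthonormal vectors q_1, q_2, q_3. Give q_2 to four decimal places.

q_2 = (-0.4002, -0.6428, -0.3396, 0.5579)

q_1 = a_1/‖a_1‖ = (0, 4, -1, 4)/5.7446 = (0.0000, 0.6963, -0.1741, 0.6963).
r_{12} = q_1·a_2 = 1.7408.
u_2 = a_2 − 1.7408·q_1 = (-2.0000, -3.2121, -1.6970, 2.7879).
‖u_2‖ = 4.9970, so q_2 = (-0.4002, -0.6428, -0.3396, 0.5579).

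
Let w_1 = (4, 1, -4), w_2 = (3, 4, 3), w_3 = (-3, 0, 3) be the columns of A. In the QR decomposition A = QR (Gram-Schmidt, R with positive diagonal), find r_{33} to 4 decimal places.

r_{33} = 0.5412

w_1 = (4, 1, -4); ‖w_1‖ = 5.7446, so e_1 = (0.6963, 0.1741, -0.6963).
e_1·w_2 = 0.6963·3 + 0.1741·4 + (-0.6963)·3 = 0.6963.
u_2 = w_2 − 0.6963·e_1 = (2.5152, 3.8788, 3.4848).
‖u_2‖ = 5.7892, so e_2 = (0.4345, 0.6700, 0.6020).
e_1·w_3 = 0.6963·(-3) + 0.1741·0 + (-0.6963)·3 = -4.1779; e_2·w_3 = 0.4345·(-3) + 0.6700·0 + 0.6020·3 = 0.5025.
u_3 = w_3 + 4.1779·e_1 − 0.5025·e_2 = (-0.3092, 0.3906, -0.2116).
r_{33} = ‖u_3‖ = 0.5412.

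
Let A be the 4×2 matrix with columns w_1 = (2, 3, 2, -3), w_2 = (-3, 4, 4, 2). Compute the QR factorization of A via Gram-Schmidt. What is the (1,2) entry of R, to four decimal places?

w_1 = (2, 3, 2, -3); ‖w_1‖ = 5.0990, so q_1 = (0.3922, 0.5883, 0.3922, -0.5883).
r_{12} = q_1·w_2 = 1.5689.

r_{12} = 1.5689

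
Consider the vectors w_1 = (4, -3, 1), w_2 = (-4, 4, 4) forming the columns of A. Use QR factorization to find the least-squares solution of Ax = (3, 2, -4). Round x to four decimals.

q_1 = w_1/‖w_1‖ = (4, -3, 1)/5.0990 = (0.7845, -0.5883, 0.1961).
r_{12} = q_1·w_2 = -4.7068.
u_2 = w_2 + 4.7068·q_1 = (-0.3077, 1.2308, 4.9231).
‖u_2‖ = 5.0839, so q_2 = (-0.0605, 0.2421, 0.9684).
Qᵀb = (0.3922, -3.5708).
Back-substitute: x_2 = -3.5708/5.0839 = -0.7024.
x_1 = (0.3922 + 4.7068·(-0.7024))/5.0990 = -0.5714.

x = (-0.5714, -0.7024)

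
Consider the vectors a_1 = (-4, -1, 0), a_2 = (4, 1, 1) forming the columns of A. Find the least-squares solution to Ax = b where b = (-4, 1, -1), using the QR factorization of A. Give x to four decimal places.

e_1 = a_1/‖a_1‖ = (-4, -1, 0)/4.1231 = (-0.9701, -0.2425, 0.0000).
r_{12} = e_1·a_2 = -4.1231.
u_2 = a_2 + 4.1231·e_1 = (0.0000, 0.0000, 1.0000).
‖u_2‖ = 1.0000, so e_2 = (0.0000, 0.0000, 1.0000).
Qᵀb = (3.6380, -1.0000).
Back-substitute: x_2 = -1.0000/1.0000 = -1.0000.
x_1 = (3.6380 + 4.1231·(-1.0000))/4.1231 = -0.1176.

x = (-0.1176, -1.0000)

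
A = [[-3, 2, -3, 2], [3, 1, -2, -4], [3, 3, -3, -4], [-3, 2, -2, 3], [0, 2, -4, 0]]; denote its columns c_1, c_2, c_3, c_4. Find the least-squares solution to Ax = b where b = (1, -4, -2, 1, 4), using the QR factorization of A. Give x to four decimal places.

x = (2.8916, -0.6423, -1.2358, 3.2846)

c_1 = (-3, 3, 3, -3, 0); ‖c_1‖ = 6.0000, so q_1 = (-0.5000, 0.5000, 0.5000, -0.5000, 0.0000).
q_1·c_2 = (-0.5000)·2 + 0.5000·1 + 0.5000·3 + (-0.5000)·2 + 0.0000·2 = 0.0000.
u_2 = c_2 + 0.0000·q_1 = (2.0000, 1.0000, 3.0000, 2.0000, 2.0000).
‖u_2‖ = 4.6904, so q_2 = (0.4264, 0.2132, 0.6396, 0.4264, 0.4264).
q_1·c_3 = (-0.5000)·(-3) + 0.5000·(-2) + 0.5000·(-3) + (-0.5000)·(-2) + 0.0000·(-4) = 0.0000; q_2·c_3 = 0.4264·(-3) + 0.2132·(-2) + 0.6396·(-3) + 0.4264·(-2) + 0.4264·(-4) = -6.1828.
u_3 = c_3 + 0.0000·q_1 + 6.1828·q_2 = (-0.3636, -0.6818, 0.9545, 0.6364, -1.3636).
‖u_3‖ = 1.9424, so q_3 = (-0.1872, -0.3510, 0.4914, 0.3276, -0.7021).
q_1·c_4 = (-0.5000)·2 + 0.5000·(-4) + 0.5000·(-4) + (-0.5000)·3 + 0.0000·0 = -6.5000; q_2·c_4 = 0.4264·2 + 0.2132·(-4) + 0.6396·(-4) + 0.4264·3 + 0.4264·0 = -1.2792; q_3·c_4 = (-0.1872)·2 + (-0.3510)·(-4) + 0.4914·(-4) + 0.3276·3 + (-0.7021)·0 = 0.0468.
u_4 = c_4 + 6.5000·q_1 + 1.2792·q_2 − 0.0468·q_3 = (-0.6958, -0.4608, 0.0452, 0.2801, 0.5783).
‖u_4‖ = 1.0543, so q_4 = (-0.6600, -0.4371, 0.0429, 0.2657, 0.5486).
Qᵀb = (-4.0000, 0.4264, -2.2466, 3.4627).
Back-substitute: x_4 = 3.4627/1.0543 = 3.2846.
x_3 = (-2.2466 − 0.0468·3.2846)/1.9424 = -1.2358.
x_2 = (0.4264 + 6.1828·(-1.2358) + 1.2792·3.2846)/4.6904 = -0.6423.
x_1 = (-4.0000 + 0.0000·(-0.6423) + 0.0000·(-1.2358) + 6.5000·3.2846)/6.0000 = 2.8916.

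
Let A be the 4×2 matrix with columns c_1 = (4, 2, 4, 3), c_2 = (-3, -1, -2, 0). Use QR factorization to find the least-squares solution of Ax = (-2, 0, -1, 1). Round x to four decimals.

e_1 = c_1/‖c_1‖ = (4, 2, 4, 3)/6.7082 = (0.5963, 0.2981, 0.5963, 0.4472).
r_{12} = e_1·c_2 = -3.2796.
u_2 = c_2 + 3.2796·e_1 = (-1.0444, -0.0222, -0.0444, 1.4667).
‖u_2‖ = 1.8012, so e_2 = (-0.5798, -0.0123, -0.0247, 0.8143).
Qᵀb = (-1.3416, 1.9986).
Back-substitute: x_2 = 1.9986/1.8012 = 1.1096.
x_1 = (-1.3416 + 3.2796·1.1096)/6.7082 = 0.3425.

x = (0.3425, 1.1096)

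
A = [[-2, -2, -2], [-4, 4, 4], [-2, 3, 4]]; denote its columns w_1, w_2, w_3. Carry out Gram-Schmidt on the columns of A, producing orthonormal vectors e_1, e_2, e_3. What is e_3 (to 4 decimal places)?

e_3 = (0.2074, -0.5185, 0.8296)

e_1 = w_1/‖w_1‖ = (-2, -4, -2)/4.8990 = (-0.4082, -0.8165, -0.4082).
r_{12} = e_1·w_2 = -3.6742.
u_2 = w_2 + 3.6742·e_1 = (-3.5000, 1.0000, 1.5000).
‖u_2‖ = 3.9370, so e_2 = (-0.8890, 0.2540, 0.3810).
r_{13} = e_1·w_3 = -4.0825; r_{23} = e_2·w_3 = 4.3180.
u_3 = w_3 + 4.0825·e_1 − 4.3180·e_2 = (0.1720, -0.4301, 0.6882).
‖u_3‖ = 0.8296, so e_3 = (0.2074, -0.5185, 0.8296).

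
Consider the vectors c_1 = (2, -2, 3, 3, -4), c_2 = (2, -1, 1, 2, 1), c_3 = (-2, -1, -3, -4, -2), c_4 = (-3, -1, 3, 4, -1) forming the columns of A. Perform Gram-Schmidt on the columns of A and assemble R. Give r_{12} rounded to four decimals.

c_1 = (2, -2, 3, 3, -4); ‖c_1‖ = 6.4807, so e_1 = (0.3086, -0.3086, 0.4629, 0.4629, -0.6172).
r_{12} = e_1·c_2 = 1.6973.

r_{12} = 1.6973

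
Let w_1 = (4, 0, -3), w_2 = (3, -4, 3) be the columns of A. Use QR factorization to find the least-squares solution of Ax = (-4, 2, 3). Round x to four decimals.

w_1 = (4, 0, -3); ‖w_1‖ = 5.0000, so q_1 = (0.8000, 0.0000, -0.6000).
q_1·w_2 = 0.8000·3 + 0.0000·(-4) + (-0.6000)·3 = 0.6000.
u_2 = w_2 − 0.6000·q_1 = (2.5200, -4.0000, 3.3600).
‖u_2‖ = 5.8000, so q_2 = (0.4345, -0.6897, 0.5793).
Qᵀb = (-5.0000, -1.3793).
Back-substitute: x_2 = -1.3793/5.8000 = -0.2378.
x_1 = (-5.0000 − 0.6000·(-0.2378))/5.0000 = -0.9715.

x = (-0.9715, -0.2378)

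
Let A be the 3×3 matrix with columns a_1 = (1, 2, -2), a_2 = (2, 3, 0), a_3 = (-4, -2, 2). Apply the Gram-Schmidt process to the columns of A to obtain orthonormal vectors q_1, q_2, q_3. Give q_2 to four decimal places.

q_1 = a_1/‖a_1‖ = (1, 2, -2)/3.0000 = (0.3333, 0.6667, -0.6667).
r_{12} = q_1·a_2 = 2.6667.
u_2 = a_2 − 2.6667·q_1 = (1.1111, 1.2222, 1.7778).
‖u_2‖ = 2.4267, so q_2 = (0.4579, 0.5037, 0.7326).

q_2 = (0.4579, 0.5037, 0.7326)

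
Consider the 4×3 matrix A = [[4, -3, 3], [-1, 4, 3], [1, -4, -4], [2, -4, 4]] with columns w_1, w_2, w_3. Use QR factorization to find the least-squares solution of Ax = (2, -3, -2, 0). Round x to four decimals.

w_1 = (4, -1, 1, 2); ‖w_1‖ = 4.6904, so q_1 = (0.8528, -0.2132, 0.2132, 0.4264).
q_1·w_2 = 0.8528·(-3) + (-0.2132)·4 + 0.2132·(-4) + 0.4264·(-4) = -5.9696.
u_2 = w_2 + 5.9696·q_1 = (2.0909, 2.7273, -2.7273, -1.4545).
‖u_2‖ = 4.6221, so q_2 = (0.4524, 0.5901, -0.5901, -0.3147).
q_1·w_3 = 0.8528·3 + (-0.2132)·3 + 0.2132·(-4) + 0.4264·4 = 2.7716; q_2·w_3 = 0.4524·3 + 0.5901·3 + (-0.5901)·(-4) + (-0.3147)·4 = 4.2287.
u_3 = w_3 − 2.7716·q_1 − 4.2287·q_2 = (-1.2766, 1.0957, -2.0957, 4.1489).
‖u_3‖ = 4.9433, so q_3 = (-0.2582, 0.2217, -0.4240, 0.8393).
Qᵀb = (1.9188, 0.3147, -0.3336).
Back-substitute: x_3 = -0.3336/4.9433 = -0.0675.
x_2 = (0.3147 − 4.2287·(-0.0675))/4.6221 = 0.1298.
x_1 = (1.9188 + 5.9696·0.1298 − 2.7716·(-0.0675))/4.6904 = 0.6142.

x = (0.6142, 0.1298, -0.0675)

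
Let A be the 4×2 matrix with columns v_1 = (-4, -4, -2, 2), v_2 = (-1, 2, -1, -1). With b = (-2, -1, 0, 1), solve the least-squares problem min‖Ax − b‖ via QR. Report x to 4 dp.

x = (0.3561, 0.0606)

v_1 = (-4, -4, -2, 2); ‖v_1‖ = 6.3246, so q_1 = (-0.6325, -0.6325, -0.3162, 0.3162).
q_1·v_2 = (-0.6325)·(-1) + (-0.6325)·2 + (-0.3162)·(-1) + 0.3162·(-1) = -0.6325.
u_2 = v_2 + 0.6325·q_1 = (-1.4000, 1.6000, -1.2000, -0.8000).
‖u_2‖ = 2.5690, so q_2 = (-0.5449, 0.6228, -0.4671, -0.3114).
Qᵀb = (2.2136, 0.1557).
Back-substitute: x_2 = 0.1557/2.5690 = 0.0606.
x_1 = (2.2136 + 0.6325·0.0606)/6.3246 = 0.3561.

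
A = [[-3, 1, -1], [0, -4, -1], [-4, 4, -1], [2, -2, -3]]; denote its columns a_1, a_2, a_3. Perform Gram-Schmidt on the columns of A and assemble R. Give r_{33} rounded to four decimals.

r_{33} = 3.1901

a_1 = (-3, 0, -4, 2); ‖a_1‖ = 5.3852, so e_1 = (-0.5571, 0.0000, -0.7428, 0.3714).
e_1·a_2 = (-0.5571)·1 + 0.0000·(-4) + (-0.7428)·4 + 0.3714·(-2) = -4.2710.
u_2 = a_2 + 4.2710·e_1 = (-1.3793, -4.0000, 0.8276, -0.4138).
‖u_2‖ = 4.3311, so e_2 = (-0.3185, -0.9235, 0.1911, -0.0955).
e_1·a_3 = (-0.5571)·(-1) + 0.0000·(-1) + (-0.7428)·(-1) + 0.3714·(-3) = 0.1857; e_2·a_3 = (-0.3185)·(-1) + (-0.9235)·(-1) + 0.1911·(-1) + (-0.0955)·(-3) = 1.3376.
u_3 = a_3 − 0.1857·e_1 − 1.3376·e_2 = (-0.4706, 0.2353, -1.1176, -2.9412).
r_{33} = ‖u_3‖ = 3.1901.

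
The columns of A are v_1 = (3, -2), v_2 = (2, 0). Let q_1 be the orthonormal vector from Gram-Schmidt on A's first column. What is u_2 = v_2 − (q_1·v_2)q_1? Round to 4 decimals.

q_1 = v_1/‖v_1‖ = (3, -2)/3.6056 = (0.8321, -0.5547).
r_{12} = q_1·v_2 = 1.6641.
u_2 = v_2 − 1.6641·q_1 = (0.6154, 0.9231).

u_2 = (0.6154, 0.9231)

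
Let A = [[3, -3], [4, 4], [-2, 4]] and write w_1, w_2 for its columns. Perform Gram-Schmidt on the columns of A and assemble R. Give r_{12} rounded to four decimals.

r_{12} = -0.1857

q_1 = w_1/‖w_1‖ = (3, 4, -2)/5.3852 = (0.5571, 0.7428, -0.3714).
r_{12} = q_1·w_2 = -0.1857.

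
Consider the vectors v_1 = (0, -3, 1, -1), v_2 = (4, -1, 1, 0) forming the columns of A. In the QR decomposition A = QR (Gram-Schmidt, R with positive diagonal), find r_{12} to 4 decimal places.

r_{12} = 1.2060

v_1 = (0, -3, 1, -1); ‖v_1‖ = 3.3166, so e_1 = (0.0000, -0.9045, 0.3015, -0.3015).
r_{12} = e_1·v_2 = 1.2060.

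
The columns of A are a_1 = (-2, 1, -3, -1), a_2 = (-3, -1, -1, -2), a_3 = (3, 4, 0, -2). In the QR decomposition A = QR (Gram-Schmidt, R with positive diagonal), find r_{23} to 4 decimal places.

e_1 = a_1/‖a_1‖ = (-2, 1, -3, -1)/3.8730 = (-0.5164, 0.2582, -0.7746, -0.2582).
r_{12} = e_1·a_2 = 2.5820.
u_2 = a_2 − 2.5820·e_1 = (-1.6667, -1.6667, 1.0000, -1.3333).
‖u_2‖ = 2.8868, so e_2 = (-0.5774, -0.5774, 0.3464, -0.4619).
r_{23} = e_2·a_3 = -3.1177.

r_{23} = -3.1177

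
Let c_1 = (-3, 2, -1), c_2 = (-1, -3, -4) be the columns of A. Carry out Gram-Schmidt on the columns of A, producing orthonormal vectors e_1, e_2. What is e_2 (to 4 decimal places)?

e_2 = (-0.1543, -0.6172, -0.7715)

c_1 = (-3, 2, -1); ‖c_1‖ = 3.7417, so e_1 = (-0.8018, 0.5345, -0.2673).
e_1·c_2 = (-0.8018)·(-1) + 0.5345·(-3) + (-0.2673)·(-4) = 0.2673.
u_2 = c_2 − 0.2673·e_1 = (-0.7857, -3.1429, -3.9286).
‖u_2‖ = 5.0920, so e_2 = (-0.1543, -0.6172, -0.7715).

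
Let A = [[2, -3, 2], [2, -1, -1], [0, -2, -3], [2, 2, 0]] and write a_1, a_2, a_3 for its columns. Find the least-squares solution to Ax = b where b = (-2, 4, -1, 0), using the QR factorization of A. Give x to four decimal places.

e_1 = a_1/‖a_1‖ = (2, 2, 0, 2)/3.4641 = (0.5774, 0.5774, 0.0000, 0.5774).
r_{12} = e_1·a_2 = -1.1547.
u_2 = a_2 + 1.1547·e_1 = (-2.3333, -0.3333, -2.0000, 2.6667).
‖u_2‖ = 4.0825, so e_2 = (-0.5715, -0.0816, -0.4899, 0.6532).
r_{13} = e_1·a_3 = 0.5774; r_{23} = e_2·a_3 = 0.4082.
u_3 = a_3 − 0.5774·e_1 − 0.4082·e_2 = (1.9000, -1.3000, -2.8000, -0.6000).
‖u_3‖ = 3.6742, so e_3 = (0.5171, -0.3538, -0.7621, -0.1633).
Qᵀb = (1.1547, 1.3064, -1.6874).
Back-substitute: x_3 = -1.6874/3.6742 = -0.4593.
x_2 = (1.3064 − 0.4082·(-0.4593))/4.0825 = 0.3659.
x_1 = (1.1547 + 1.1547·0.3659 − 0.5774·(-0.4593))/3.4641 = 0.5319.

x = (0.5319, 0.3659, -0.4593)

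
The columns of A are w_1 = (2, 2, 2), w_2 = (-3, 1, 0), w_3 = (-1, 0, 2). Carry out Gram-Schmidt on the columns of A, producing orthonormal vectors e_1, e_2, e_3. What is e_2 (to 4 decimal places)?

w_1 = (2, 2, 2); ‖w_1‖ = 3.4641, so e_1 = (0.5774, 0.5774, 0.5774).
e_1·w_2 = 0.5774·(-3) + 0.5774·1 + 0.5774·0 = -1.1547.
u_2 = w_2 + 1.1547·e_1 = (-2.3333, 1.6667, 0.6667).
‖u_2‖ = 2.9439, so e_2 = (-0.7926, 0.5661, 0.2265).

e_2 = (-0.7926, 0.5661, 0.2265)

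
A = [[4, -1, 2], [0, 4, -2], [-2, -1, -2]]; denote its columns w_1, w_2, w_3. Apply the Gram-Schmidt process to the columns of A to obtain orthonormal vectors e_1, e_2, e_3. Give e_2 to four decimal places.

e_2 = (-0.1422, 0.9481, -0.2844)

e_1 = w_1/‖w_1‖ = (4, 0, -2)/4.4721 = (0.8944, 0.0000, -0.4472).
r_{12} = e_1·w_2 = -0.4472.
u_2 = w_2 + 0.4472·e_1 = (-0.6000, 4.0000, -1.2000).
‖u_2‖ = 4.2190, so e_2 = (-0.1422, 0.9481, -0.2844).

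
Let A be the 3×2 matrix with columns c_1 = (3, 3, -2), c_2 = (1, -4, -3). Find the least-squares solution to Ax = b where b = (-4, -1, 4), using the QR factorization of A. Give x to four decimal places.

x = (-1.1261, -0.5915)

c_1 = (3, 3, -2); ‖c_1‖ = 4.6904, so q_1 = (0.6396, 0.6396, -0.4264).
q_1·c_2 = 0.6396·1 + 0.6396·(-4) + (-0.4264)·(-3) = -0.6396.
u_2 = c_2 + 0.6396·q_1 = (1.4091, -3.5909, -3.2727).
‖u_2‖ = 5.0587, so q_2 = (0.2785, -0.7098, -0.6469).
Qᵀb = (-4.9036, -2.9921).
Back-substitute: x_2 = -2.9921/5.0587 = -0.5915.
x_1 = (-4.9036 + 0.6396·(-0.5915))/4.6904 = -1.1261.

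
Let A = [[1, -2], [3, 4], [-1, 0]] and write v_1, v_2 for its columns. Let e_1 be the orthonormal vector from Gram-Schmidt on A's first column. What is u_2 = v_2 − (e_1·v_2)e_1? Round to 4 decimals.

u_2 = (-2.9091, 1.2727, 0.9091)

v_1 = (1, 3, -1); ‖v_1‖ = 3.3166, so e_1 = (0.3015, 0.9045, -0.3015).
e_1·v_2 = 0.3015·(-2) + 0.9045·4 + (-0.3015)·0 = 3.0151.
u_2 = v_2 − 3.0151·e_1 = (-2.9091, 1.2727, 0.9091).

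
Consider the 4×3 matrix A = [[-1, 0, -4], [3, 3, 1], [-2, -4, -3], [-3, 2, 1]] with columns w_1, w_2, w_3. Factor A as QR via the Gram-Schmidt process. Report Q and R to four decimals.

w_1 = (-1, 3, -2, -3); ‖w_1‖ = 4.7958, so e_1 = (-0.2085, 0.6255, -0.4170, -0.6255).
e_1·w_2 = (-0.2085)·0 + 0.6255·3 + (-0.4170)·(-4) + (-0.6255)·2 = 2.2937.
u_2 = w_2 − 2.2937·e_1 = (0.4783, 1.5652, -3.0435, 3.4348).
‖u_2‖ = 4.8723, so e_2 = (0.0982, 0.3212, -0.6247, 0.7050).
e_1·w_3 = (-0.2085)·(-4) + 0.6255·1 + (-0.4170)·(-3) + (-0.6255)·1 = 2.0851; e_2·w_3 = 0.0982·(-4) + 0.3212·1 + (-0.6247)·(-3) + 0.7050·1 = 2.5075.
u_3 = w_3 − 2.0851·e_1 − 2.5075·e_2 = (-3.8114, -1.1099, -0.5641, 0.5366).
‖u_3‖ = 4.0453, so e_3 = (-0.9422, -0.2744, -0.1394, 0.1327).

Q = [[-0.2085, 0.0982, -0.9422], [0.6255, 0.3212, -0.2744], [-0.4170, -0.6247, -0.1394], [-0.6255, 0.7050, 0.1327]], R = [[4.7958, 2.2937, 2.0851], [0.0000, 4.8723, 2.5075], [0.0000, 0.0000, 4.0453]]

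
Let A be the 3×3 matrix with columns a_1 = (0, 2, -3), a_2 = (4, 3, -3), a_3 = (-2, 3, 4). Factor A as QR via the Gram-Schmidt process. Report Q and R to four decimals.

a_1 = (0, 2, -3); ‖a_1‖ = 3.6056, so q_1 = (0.0000, 0.5547, -0.8321).
q_1·a_2 = 0.0000·4 + 0.5547·3 + (-0.8321)·(-3) = 4.1603.
u_2 = a_2 − 4.1603·q_1 = (4.0000, 0.6923, 0.4615).
‖u_2‖ = 4.0856, so q_2 = (0.9790, 0.1694, 0.1130).
q_1·a_3 = 0.0000·(-2) + 0.5547·3 + (-0.8321)·4 = -1.6641; q_2·a_3 = 0.9790·(-2) + 0.1694·3 + 0.1130·4 = -0.9979.
u_3 = a_3 + 1.6641·q_1 + 0.9979·q_2 = (-1.0230, 4.0922, 2.7281).
‖u_3‖ = 5.0234, so q_3 = (-0.2037, 0.8146, 0.5431).

Q = [[0.0000, 0.9790, -0.2037], [0.5547, 0.1694, 0.8146], [-0.8321, 0.1130, 0.5431]], R = [[3.6056, 4.1603, -1.6641], [0.0000, 4.0856, -0.9979], [0.0000, 0.0000, 5.0234]]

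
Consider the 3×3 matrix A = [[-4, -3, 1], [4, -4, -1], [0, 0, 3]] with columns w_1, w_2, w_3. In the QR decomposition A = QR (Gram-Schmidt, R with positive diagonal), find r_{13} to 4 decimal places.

r_{13} = -1.4142

e_1 = w_1/‖w_1‖ = (-4, 4, 0)/5.6569 = (-0.7071, 0.7071, 0.0000).
r_{13} = e_1·w_3 = -1.4142.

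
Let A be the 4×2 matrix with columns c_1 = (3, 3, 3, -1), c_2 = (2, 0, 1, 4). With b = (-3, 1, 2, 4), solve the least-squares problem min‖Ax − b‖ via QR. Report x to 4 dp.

c_1 = (3, 3, 3, -1); ‖c_1‖ = 5.2915, so e_1 = (0.5669, 0.5669, 0.5669, -0.1890).
e_1·c_2 = 0.5669·2 + 0.5669·0 + 0.5669·1 + (-0.1890)·4 = 0.9449.
u_2 = c_2 − 0.9449·e_1 = (1.4643, -0.5357, 0.4643, 4.1786).
‖u_2‖ = 4.4841, so e_2 = (0.3266, -0.1195, 0.1035, 0.9319).
Qᵀb = (-0.7559, 2.8354).
Back-substitute: x_2 = 2.8354/4.4841 = 0.6323.
x_1 = (-0.7559 − 0.9449·0.6323)/5.2915 = -0.2558.

x = (-0.2558, 0.6323)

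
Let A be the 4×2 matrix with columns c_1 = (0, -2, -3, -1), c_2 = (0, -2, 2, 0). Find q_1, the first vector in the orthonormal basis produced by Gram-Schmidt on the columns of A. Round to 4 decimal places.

q_1 = (0.0000, -0.5345, -0.8018, -0.2673)

c_1 = (0, -2, -3, -1); ‖c_1‖ = 3.7417, so q_1 = (0.0000, -0.5345, -0.8018, -0.2673).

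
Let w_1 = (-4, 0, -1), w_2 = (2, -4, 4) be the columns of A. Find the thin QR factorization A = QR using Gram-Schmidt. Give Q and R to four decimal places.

Q = [[-0.9701, -0.1570], [0.0000, -0.7624], [-0.2425, 0.6278]], R = [[4.1231, -2.9104], [0.0000, 5.2468]]

w_1 = (-4, 0, -1); ‖w_1‖ = 4.1231, so q_1 = (-0.9701, 0.0000, -0.2425).
q_1·w_2 = (-0.9701)·2 + 0.0000·(-4) + (-0.2425)·4 = -2.9104.
u_2 = w_2 + 2.9104·q_1 = (-0.8235, -4.0000, 3.2941).
‖u_2‖ = 5.2468, so q_2 = (-0.1570, -0.7624, 0.6278).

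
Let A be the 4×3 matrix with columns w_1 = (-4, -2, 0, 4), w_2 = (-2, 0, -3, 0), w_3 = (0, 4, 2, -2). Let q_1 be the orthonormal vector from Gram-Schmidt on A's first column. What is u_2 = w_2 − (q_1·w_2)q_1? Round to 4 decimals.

u_2 = (-1.1111, 0.4444, -3.0000, -0.8889)

w_1 = (-4, -2, 0, 4); ‖w_1‖ = 6.0000, so q_1 = (-0.6667, -0.3333, 0.0000, 0.6667).
q_1·w_2 = (-0.6667)·(-2) + (-0.3333)·0 + 0.0000·(-3) + 0.6667·0 = 1.3333.
u_2 = w_2 − 1.3333·q_1 = (-1.1111, 0.4444, -3.0000, -0.8889).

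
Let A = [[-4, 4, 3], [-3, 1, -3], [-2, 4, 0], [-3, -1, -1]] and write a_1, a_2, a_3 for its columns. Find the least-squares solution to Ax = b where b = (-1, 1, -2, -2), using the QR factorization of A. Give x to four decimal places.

a_1 = (-4, -3, -2, -3); ‖a_1‖ = 6.1644, so q_1 = (-0.6489, -0.4867, -0.3244, -0.4867).
q_1·a_2 = (-0.6489)·4 + (-0.4867)·1 + (-0.3244)·4 + (-0.4867)·(-1) = -3.8933.
u_2 = a_2 + 3.8933·q_1 = (1.4737, -0.8947, 2.7368, -2.8947).
‖u_2‖ = 4.3407, so q_2 = (0.3395, -0.2061, 0.6305, -0.6669).
q_1·a_3 = (-0.6489)·3 + (-0.4867)·(-3) + (-0.3244)·0 + (-0.4867)·(-1) = 0.0000; q_2·a_3 = 0.3395·3 + (-0.2061)·(-3) + 0.6305·0 + (-0.6669)·(-1) = 2.3037.
u_3 = a_3 + 0.0000·q_1 − 2.3037·q_2 = (2.2179, -2.5251, -1.4525, 0.5363).
‖u_3‖ = 3.7004, so q_3 = (0.5994, -0.6824, -0.3925, 0.1449).
Qᵀb = (1.7844, -0.4729, -0.7866).
Back-substitute: x_3 = -0.7866/3.7004 = -0.2126.
x_2 = (-0.4729 − 2.3037·(-0.2126))/4.3407 = 0.0039.
x_1 = (1.7844 + 3.8933·0.0039 + 0.0000·(-0.2126))/6.1644 = 0.2919.

x = (0.2919, 0.0039, -0.2126)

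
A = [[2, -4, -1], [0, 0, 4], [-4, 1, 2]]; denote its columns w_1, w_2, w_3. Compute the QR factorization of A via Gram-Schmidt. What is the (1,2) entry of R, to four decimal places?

r_{12} = -2.6833

w_1 = (2, 0, -4); ‖w_1‖ = 4.4721, so q_1 = (0.4472, 0.0000, -0.8944).
r_{12} = q_1·w_2 = -2.6833.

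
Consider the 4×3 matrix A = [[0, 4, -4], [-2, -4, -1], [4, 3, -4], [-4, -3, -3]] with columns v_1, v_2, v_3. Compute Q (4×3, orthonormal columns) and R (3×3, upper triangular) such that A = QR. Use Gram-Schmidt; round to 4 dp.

v_1 = (0, -2, 4, -4); ‖v_1‖ = 6.0000, so e_1 = (0.0000, -0.3333, 0.6667, -0.6667).
e_1·v_2 = 0.0000·4 + (-0.3333)·(-4) + 0.6667·3 + (-0.6667)·(-3) = 5.3333.
u_2 = v_2 − 5.3333·e_1 = (4.0000, -2.2222, -0.5556, 0.5556).
‖u_2‖ = 4.6428, so e_2 = (0.8615, -0.4786, -0.1197, 0.1197).
e_1·v_3 = 0.0000·(-4) + (-0.3333)·(-1) + 0.6667·(-4) + (-0.6667)·(-3) = -0.3333; e_2·v_3 = 0.8615·(-4) + (-0.4786)·(-1) + (-0.1197)·(-4) + 0.1197·(-3) = -2.8479.
u_3 = v_3 + 0.3333·e_1 + 2.8479·e_2 = (-1.5464, -2.4742, -4.1186, -2.8814).
‖u_3‖ = 5.8119, so e_3 = (-0.2661, -0.4257, -0.7086, -0.4958).

Q = [[0.0000, 0.8615, -0.2661], [-0.3333, -0.4786, -0.4257], [0.6667, -0.1197, -0.7086], [-0.6667, 0.1197, -0.4958]], R = [[6.0000, 5.3333, -0.3333], [0.0000, 4.6428, -2.8479], [0.0000, 0.0000, 5.8119]]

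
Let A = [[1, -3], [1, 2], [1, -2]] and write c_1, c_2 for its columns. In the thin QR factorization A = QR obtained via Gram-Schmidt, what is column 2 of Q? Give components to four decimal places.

q_2 = (-0.5345, 0.8018, -0.2673)

c_1 = (1, 1, 1); ‖c_1‖ = 1.7321, so q_1 = (0.5774, 0.5774, 0.5774).
q_1·c_2 = 0.5774·(-3) + 0.5774·2 + 0.5774·(-2) = -1.7321.
u_2 = c_2 + 1.7321·q_1 = (-2.0000, 3.0000, -1.0000).
‖u_2‖ = 3.7417, so q_2 = (-0.5345, 0.8018, -0.2673).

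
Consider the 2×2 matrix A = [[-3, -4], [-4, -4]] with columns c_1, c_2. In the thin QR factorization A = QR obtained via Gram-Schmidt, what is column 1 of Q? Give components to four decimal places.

q_1 = (-0.6000, -0.8000)

q_1 = c_1/‖c_1‖ = (-3, -4)/5.0000 = (-0.6000, -0.8000).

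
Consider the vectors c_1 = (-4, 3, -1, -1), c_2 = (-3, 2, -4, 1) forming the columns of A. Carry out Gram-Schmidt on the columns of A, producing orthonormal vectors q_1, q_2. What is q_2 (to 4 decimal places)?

q_2 = (0.0301, -0.0902, -0.8716, 0.4809)

c_1 = (-4, 3, -1, -1); ‖c_1‖ = 5.1962, so q_1 = (-0.7698, 0.5774, -0.1925, -0.1925).
q_1·c_2 = (-0.7698)·(-3) + 0.5774·2 + (-0.1925)·(-4) + (-0.1925)·1 = 4.0415.
u_2 = c_2 − 4.0415·q_1 = (0.1111, -0.3333, -3.2222, 1.7778).
‖u_2‖ = 3.6968, so q_2 = (0.0301, -0.0902, -0.8716, 0.4809).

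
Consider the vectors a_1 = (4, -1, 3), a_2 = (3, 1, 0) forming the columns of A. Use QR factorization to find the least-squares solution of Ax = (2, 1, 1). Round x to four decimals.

q_1 = a_1/‖a_1‖ = (4, -1, 3)/5.0990 = (0.7845, -0.1961, 0.5883).
r_{12} = q_1·a_2 = 2.1573.
u_2 = a_2 − 2.1573·q_1 = (1.3077, 1.4231, -1.2692).
‖u_2‖ = 2.3122, so q_2 = (0.5656, 0.6155, -0.5489).
Qᵀb = (1.9612, 1.1977).
Back-substitute: x_2 = 1.1977/2.3122 = 0.5180.
x_1 = (1.9612 − 2.1573·0.5180)/5.0990 = 0.1655.

x = (0.1655, 0.5180)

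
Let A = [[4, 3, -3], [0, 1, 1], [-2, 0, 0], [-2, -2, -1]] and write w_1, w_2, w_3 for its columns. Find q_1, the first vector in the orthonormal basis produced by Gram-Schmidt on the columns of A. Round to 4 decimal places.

w_1 = (4, 0, -2, -2); ‖w_1‖ = 4.8990, so q_1 = (0.8165, 0.0000, -0.4082, -0.4082).

q_1 = (0.8165, 0.0000, -0.4082, -0.4082)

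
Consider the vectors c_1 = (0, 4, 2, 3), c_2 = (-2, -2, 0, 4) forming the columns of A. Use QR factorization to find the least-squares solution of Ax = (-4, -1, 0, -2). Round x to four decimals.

x = (-0.3647, 0.1441)

e_1 = c_1/‖c_1‖ = (0, 4, 2, 3)/5.3852 = (0.0000, 0.7428, 0.3714, 0.5571).
r_{12} = e_1·c_2 = 0.7428.
u_2 = c_2 − 0.7428·e_1 = (-2.0000, -2.5517, -0.2759, 3.5862).
‖u_2‖ = 4.8423, so e_2 = (-0.4130, -0.5270, -0.0570, 0.7406).
Qᵀb = (-1.8570, 0.6979).
Back-substitute: x_2 = 0.6979/4.8423 = 0.1441.
x_1 = (-1.8570 − 0.7428·0.1441)/5.3852 = -0.3647.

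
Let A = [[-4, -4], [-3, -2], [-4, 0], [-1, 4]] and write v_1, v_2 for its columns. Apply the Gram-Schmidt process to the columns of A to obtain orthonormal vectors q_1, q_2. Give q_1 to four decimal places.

v_1 = (-4, -3, -4, -1); ‖v_1‖ = 6.4807, so q_1 = (-0.6172, -0.4629, -0.6172, -0.1543).

q_1 = (-0.6172, -0.4629, -0.6172, -0.1543)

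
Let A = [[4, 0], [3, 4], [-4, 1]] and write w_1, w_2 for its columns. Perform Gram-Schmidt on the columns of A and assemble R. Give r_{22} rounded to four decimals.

e_1 = w_1/‖w_1‖ = (4, 3, -4)/6.4031 = (0.6247, 0.4685, -0.6247).
r_{12} = e_1·w_2 = 1.2494.
u_2 = w_2 − 1.2494·e_1 = (-0.7805, 3.4146, 1.7805).
r_{22} = ‖u_2‖ = 3.9293.

r_{22} = 3.9293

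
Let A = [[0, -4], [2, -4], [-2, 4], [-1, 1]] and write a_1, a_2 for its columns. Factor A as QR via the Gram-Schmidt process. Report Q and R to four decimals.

e_1 = a_1/‖a_1‖ = (0, 2, -2, -1)/3.0000 = (0.0000, 0.6667, -0.6667, -0.3333).
r_{12} = e_1·a_2 = -5.6667.
u_2 = a_2 + 5.6667·e_1 = (-4.0000, -0.2222, 0.2222, -0.8889).
‖u_2‖ = 4.1096, so e_2 = (-0.9733, -0.0541, 0.0541, -0.2163).

Q = [[0.0000, -0.9733], [0.6667, -0.0541], [-0.6667, 0.0541], [-0.3333, -0.2163]], R = [[3.0000, -5.6667], [0.0000, 4.1096]]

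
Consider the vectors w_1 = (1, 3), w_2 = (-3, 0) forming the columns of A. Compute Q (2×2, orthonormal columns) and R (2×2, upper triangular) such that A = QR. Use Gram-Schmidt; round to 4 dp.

q_1 = w_1/‖w_1‖ = (1, 3)/3.1623 = (0.3162, 0.9487).
r_{12} = q_1·w_2 = -0.9487.
u_2 = w_2 + 0.9487·q_1 = (-2.7000, 0.9000).
‖u_2‖ = 2.8460, so q_2 = (-0.9487, 0.3162).

Q = [[0.3162, -0.9487], [0.9487, 0.3162]], R = [[3.1623, -0.9487], [0.0000, 2.8460]]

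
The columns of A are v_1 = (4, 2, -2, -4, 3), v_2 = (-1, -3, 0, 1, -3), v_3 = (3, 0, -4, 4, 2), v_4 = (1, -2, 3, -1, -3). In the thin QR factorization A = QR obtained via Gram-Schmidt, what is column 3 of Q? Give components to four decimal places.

q_3 = (0.3377, -0.0727, -0.5528, 0.7305, 0.2037)

q_1 = v_1/‖v_1‖ = (4, 2, -2, -4, 3)/7.0000 = (0.5714, 0.2857, -0.2857, -0.5714, 0.4286).
r_{12} = q_1·v_2 = -3.2857.
u_2 = v_2 + 3.2857·q_1 = (0.8776, -2.0612, -0.9388, -0.8776, -1.5918).
‖u_2‖ = 3.0338, so q_2 = (0.2893, -0.6794, -0.3094, -0.2893, -0.5247).
r_{13} = q_1·v_3 = 1.4286; r_{23} = q_2·v_3 = -0.1009.
u_3 = v_3 − 1.4286·q_1 + 0.1009·q_2 = (2.2129, -0.4767, -3.6231, 4.7871, 1.3348).
‖u_3‖ = 6.5535, so q_3 = (0.3377, -0.0727, -0.5528, 0.7305, 0.2037).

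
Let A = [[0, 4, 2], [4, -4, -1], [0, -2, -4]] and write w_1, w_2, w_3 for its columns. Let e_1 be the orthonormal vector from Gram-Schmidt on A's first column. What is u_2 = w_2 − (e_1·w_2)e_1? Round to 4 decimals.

u_2 = (4.0000, 0.0000, -2.0000)

w_1 = (0, 4, 0); ‖w_1‖ = 4.0000, so e_1 = (0.0000, 1.0000, 0.0000).
e_1·w_2 = 0.0000·4 + 1.0000·(-4) + 0.0000·(-2) = -4.0000.
u_2 = w_2 + 4.0000·e_1 = (4.0000, 0.0000, -2.0000).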